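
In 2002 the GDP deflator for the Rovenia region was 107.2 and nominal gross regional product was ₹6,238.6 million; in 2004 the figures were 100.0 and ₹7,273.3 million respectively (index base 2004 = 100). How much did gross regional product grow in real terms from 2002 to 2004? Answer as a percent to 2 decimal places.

Deflate each year: 2002 → 6238.6/1.072 = 5819.59; 2004 → 7273.3/1.000 = 7273.30.
So real gross regional product changed by 7273.30/5819.59 − 1 = 0.2498, i.e. 24.98%.

24.98%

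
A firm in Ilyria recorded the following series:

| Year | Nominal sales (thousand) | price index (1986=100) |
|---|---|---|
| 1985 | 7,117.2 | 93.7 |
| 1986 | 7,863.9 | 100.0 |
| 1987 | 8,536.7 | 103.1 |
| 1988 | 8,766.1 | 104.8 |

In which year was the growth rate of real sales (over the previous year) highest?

1987

1986: real = 7863.9/1.000 = 7863.90; growth vs 1985 (7595.73) = 3.53%.
1987: real = 8536.7/1.031 = 8280.02; growth vs 1986 (7863.90) = 5.29%.
1988: real = 8766.1/1.048 = 8364.60; growth vs 1987 (8280.02) = 1.02%.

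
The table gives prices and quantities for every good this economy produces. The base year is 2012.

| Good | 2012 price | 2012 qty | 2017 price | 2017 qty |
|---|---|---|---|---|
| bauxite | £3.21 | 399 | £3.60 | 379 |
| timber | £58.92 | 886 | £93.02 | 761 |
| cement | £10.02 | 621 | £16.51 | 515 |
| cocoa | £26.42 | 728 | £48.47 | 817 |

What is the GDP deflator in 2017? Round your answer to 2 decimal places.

Nominal GDP 2017 = 3.60·379 + 93.02·761 + 16.51·515 + 48.47·817 = 120255.26.
Real GDP 2017 (at 2012 prices) = 3.21·379 + 58.92·761 + 10.02·515 + 26.42·817 = 72800.15.
Deflator = Nominal/Real × 100 = 120255.26/72800.15 × 100 = 165.185.

165.19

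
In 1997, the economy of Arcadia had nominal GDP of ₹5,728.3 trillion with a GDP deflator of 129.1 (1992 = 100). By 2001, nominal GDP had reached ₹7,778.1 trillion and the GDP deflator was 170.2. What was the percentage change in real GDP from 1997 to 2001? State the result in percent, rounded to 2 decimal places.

Real GDP 1997 = 5728.3 / 1.291 = 4437.10.
Real GDP 2001 = 7778.1 / 1.702 = 4569.98.
Real growth = 4569.98 / 4437.10 − 1 = 0.0299.

2.99%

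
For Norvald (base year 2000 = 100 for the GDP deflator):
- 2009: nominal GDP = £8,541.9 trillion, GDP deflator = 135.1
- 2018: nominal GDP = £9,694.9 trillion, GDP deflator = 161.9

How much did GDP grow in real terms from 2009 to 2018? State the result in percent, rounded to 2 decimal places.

-5.29%

Real GDP 2009 = 8541.9 / 1.351 = 6322.65.
Real GDP 2018 = 9694.9 / 1.619 = 5988.20.
Real growth = 5988.20 / 6322.65 − 1 = -0.0529.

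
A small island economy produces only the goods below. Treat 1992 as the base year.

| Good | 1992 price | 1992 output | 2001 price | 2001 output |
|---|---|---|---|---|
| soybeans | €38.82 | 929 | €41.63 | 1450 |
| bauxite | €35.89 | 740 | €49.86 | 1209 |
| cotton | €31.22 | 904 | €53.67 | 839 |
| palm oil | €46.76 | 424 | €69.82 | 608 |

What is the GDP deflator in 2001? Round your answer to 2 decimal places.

Nominal GDP 2001 = 41.63·1450 + 49.86·1209 + 53.67·839 + 69.82·608 = 208123.93.
Real GDP 2001 (at 1992 prices) = 38.82·1450 + 35.89·1209 + 31.22·839 + 46.76·608 = 154303.67.
Deflator = Nominal/Real × 100 = 208123.93/154303.67 × 100 = 134.879.

134.88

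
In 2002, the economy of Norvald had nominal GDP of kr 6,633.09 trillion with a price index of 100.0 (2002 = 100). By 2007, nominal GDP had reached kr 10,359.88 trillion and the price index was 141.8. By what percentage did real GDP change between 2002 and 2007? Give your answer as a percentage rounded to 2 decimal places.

10.14%

Real GDP 2002 = 6633.09 / 1.000 = 6633.09.
Real GDP 2007 = 10359.88 / 1.418 = 7305.98.
Real growth = 7305.98 / 6633.09 − 1 = 0.1014.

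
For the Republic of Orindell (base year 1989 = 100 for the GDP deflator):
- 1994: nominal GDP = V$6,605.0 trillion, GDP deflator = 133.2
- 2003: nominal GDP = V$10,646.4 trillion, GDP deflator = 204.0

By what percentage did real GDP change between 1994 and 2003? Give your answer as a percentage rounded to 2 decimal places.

Deflate each year: 1994 → 6605.0/1.332 = 4958.71; 2003 → 10646.4/2.040 = 5218.82.
So real GDP changed by 5218.82/4958.71 − 1 = 0.0525, i.e. 5.25%.

5.25%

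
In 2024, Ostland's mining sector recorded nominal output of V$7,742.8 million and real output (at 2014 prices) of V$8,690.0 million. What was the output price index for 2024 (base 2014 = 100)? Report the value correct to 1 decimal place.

output price index = (Nominal / Real) × 100 = 7742.8 / 8690.0 × 100 = 89.10.

89.1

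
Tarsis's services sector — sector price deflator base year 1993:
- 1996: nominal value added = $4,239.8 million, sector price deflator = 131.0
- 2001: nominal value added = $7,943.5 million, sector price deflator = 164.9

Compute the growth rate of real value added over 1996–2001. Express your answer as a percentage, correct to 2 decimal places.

Deflate each year: 1996 → 4239.8/1.310 = 3236.49; 2001 → 7943.5/1.649 = 4817.16.
So real value added changed by 4817.16/3236.49 − 1 = 0.4884, i.e. 48.84%.

48.84%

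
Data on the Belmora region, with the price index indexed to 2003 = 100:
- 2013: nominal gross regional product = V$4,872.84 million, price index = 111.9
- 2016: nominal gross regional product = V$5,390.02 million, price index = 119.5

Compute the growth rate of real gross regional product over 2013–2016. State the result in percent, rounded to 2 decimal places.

3.58%

Deflate each year: 2013 → 4872.84/1.119 = 4354.64; 2016 → 5390.02/1.195 = 4510.48.
So real gross regional product changed by 4510.48/4354.64 − 1 = 0.0358, i.e. 3.58%.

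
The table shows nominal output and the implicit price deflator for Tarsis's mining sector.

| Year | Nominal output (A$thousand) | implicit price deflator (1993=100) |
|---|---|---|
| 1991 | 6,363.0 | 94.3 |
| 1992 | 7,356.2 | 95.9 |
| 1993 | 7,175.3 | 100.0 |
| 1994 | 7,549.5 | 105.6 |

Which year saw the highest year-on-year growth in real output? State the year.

1992: real = 7356.2/0.959 = 7670.70; growth vs 1991 (6747.61) = 13.68%.
1993: real = 7175.3/1.000 = 7175.30; growth vs 1992 (7670.70) = -6.46%.
1994: real = 7549.5/1.056 = 7149.15; growth vs 1993 (7175.30) = -0.36%.

1992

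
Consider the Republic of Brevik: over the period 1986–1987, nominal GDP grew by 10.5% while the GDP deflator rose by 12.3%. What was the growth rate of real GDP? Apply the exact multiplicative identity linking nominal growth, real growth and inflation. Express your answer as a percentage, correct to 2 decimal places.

-1.60%

(1 + g_nom) = (1 + g_real)(1 + π), so g_real = 1.1050 / 1.1230 − 1 = -0.01603.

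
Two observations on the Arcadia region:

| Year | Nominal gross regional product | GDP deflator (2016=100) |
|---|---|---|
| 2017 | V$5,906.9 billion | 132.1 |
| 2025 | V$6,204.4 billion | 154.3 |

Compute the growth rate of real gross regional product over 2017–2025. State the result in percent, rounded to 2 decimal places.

Real gross regional product 2017 = 5906.9 / 1.321 = 4471.54.
Real gross regional product 2025 = 6204.4 / 1.543 = 4021.00.
Real growth = 4021.00 / 4471.54 − 1 = -0.1008.

-10.08%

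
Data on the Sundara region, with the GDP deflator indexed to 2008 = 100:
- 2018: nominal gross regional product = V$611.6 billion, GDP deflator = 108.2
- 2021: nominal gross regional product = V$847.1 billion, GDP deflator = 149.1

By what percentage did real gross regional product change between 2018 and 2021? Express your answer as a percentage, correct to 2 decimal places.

Real gross regional product 2018 = 611.6 / 1.082 = 565.25.
Real gross regional product 2021 = 847.1 / 1.491 = 568.14.
Real growth = 568.14 / 565.25 − 1 = 0.0051.

0.51%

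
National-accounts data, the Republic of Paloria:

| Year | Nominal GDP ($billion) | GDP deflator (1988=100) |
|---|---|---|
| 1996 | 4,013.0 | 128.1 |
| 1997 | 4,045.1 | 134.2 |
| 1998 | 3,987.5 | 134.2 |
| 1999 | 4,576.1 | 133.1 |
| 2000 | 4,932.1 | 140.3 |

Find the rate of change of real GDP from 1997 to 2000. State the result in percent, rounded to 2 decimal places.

Real GDP 1997 = 4045.1/1.342 = 3014.23.
Real GDP 2000 = 4932.1/1.403 = 3515.40.
Change = 3515.40/3014.23 − 1 = 0.1663.

16.63%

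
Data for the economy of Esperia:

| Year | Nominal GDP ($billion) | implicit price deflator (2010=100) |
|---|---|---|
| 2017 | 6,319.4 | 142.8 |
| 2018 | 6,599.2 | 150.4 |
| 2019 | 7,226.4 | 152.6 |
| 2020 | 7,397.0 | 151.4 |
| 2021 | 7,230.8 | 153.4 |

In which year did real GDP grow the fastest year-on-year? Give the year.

2018: real = 6599.2/1.504 = 4387.77; growth vs 2017 (4425.35) = -0.85%.
2019: real = 7226.4/1.526 = 4735.52; growth vs 2018 (4387.77) = 7.93%.
2020: real = 7397.0/1.514 = 4885.73; growth vs 2019 (4735.52) = 3.17%.
2021: real = 7230.8/1.534 = 4713.69; growth vs 2020 (4885.73) = -3.52%.

2019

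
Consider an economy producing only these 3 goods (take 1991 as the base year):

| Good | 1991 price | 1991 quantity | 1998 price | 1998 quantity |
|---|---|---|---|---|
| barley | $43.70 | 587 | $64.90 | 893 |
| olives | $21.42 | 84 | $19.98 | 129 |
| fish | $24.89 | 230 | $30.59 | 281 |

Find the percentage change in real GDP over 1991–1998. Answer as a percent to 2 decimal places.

Real GDP 1991 = Nominal GDP 1991 = 43.70·587 + 21.42·84 + 24.89·230 = 33175.88.
Real GDP 1998 (at 1991 prices) = 43.70·893 + 21.42·129 + 24.89·281 = 48781.37.
Real growth = 48781.37/33175.88 − 1 = 0.4704.

47.04%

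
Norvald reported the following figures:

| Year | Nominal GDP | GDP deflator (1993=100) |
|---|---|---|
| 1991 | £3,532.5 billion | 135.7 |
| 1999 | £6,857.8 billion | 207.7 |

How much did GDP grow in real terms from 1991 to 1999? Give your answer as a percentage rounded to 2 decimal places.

Deflate each year: 1991 → 3532.5/1.357 = 2603.17; 1999 → 6857.8/2.077 = 3301.78.
So real GDP changed by 3301.78/2603.17 − 1 = 0.2684, i.e. 26.84%.

26.84%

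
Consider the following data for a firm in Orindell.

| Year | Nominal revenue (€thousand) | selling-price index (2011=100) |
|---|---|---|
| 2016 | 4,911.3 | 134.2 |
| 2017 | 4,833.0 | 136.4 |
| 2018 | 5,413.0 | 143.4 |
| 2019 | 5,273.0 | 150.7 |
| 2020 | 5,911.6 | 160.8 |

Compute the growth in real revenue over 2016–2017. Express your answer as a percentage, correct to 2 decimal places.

-3.18%

Real revenue 2016 = 4911.3/1.342 = 3659.69.
Real revenue 2017 = 4833.0/1.364 = 3543.26.
Change = 3543.26/3659.69 − 1 = -0.0318.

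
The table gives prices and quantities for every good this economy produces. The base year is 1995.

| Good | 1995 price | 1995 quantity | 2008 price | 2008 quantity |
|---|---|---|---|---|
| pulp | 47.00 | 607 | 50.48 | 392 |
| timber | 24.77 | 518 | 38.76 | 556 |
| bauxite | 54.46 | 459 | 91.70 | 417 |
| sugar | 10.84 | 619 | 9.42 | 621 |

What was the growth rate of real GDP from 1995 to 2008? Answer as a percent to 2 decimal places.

Real GDP 1995 = Nominal GDP 1995 = 47.00·607 + 24.77·518 + 54.46·459 + 10.84·619 = 73066.96.
Real GDP 2008 (at 1995 prices) = 47.00·392 + 24.77·556 + 54.46·417 + 10.84·621 = 61637.58.
Real growth = 61637.58/73066.96 − 1 = -0.1564.

-15.64%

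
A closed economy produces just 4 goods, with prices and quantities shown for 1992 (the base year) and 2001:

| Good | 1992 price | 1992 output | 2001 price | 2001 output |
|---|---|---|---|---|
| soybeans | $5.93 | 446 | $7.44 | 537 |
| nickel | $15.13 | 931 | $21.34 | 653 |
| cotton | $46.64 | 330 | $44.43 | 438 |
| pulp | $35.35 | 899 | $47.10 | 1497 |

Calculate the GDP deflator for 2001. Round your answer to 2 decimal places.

Nominal GDP 2001 = 7.44·537 + 21.34·653 + 44.43·438 + 47.10·1497 = 107899.34.
Real GDP 2001 (at 1992 prices) = 5.93·537 + 15.13·653 + 46.64·438 + 35.35·1497 = 86411.57.
Deflator = Nominal/Real × 100 = 107899.34/86411.57 × 100 = 124.867.

124.87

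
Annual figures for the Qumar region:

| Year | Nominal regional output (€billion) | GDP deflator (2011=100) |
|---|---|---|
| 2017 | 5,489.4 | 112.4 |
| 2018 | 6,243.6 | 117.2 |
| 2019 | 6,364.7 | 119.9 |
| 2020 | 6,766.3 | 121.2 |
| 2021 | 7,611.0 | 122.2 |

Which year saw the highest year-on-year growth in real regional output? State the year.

2021

2018: real = 6243.6/1.172 = 5327.30; growth vs 2017 (4883.81) = 9.08%.
2019: real = 6364.7/1.199 = 5308.34; growth vs 2018 (5327.30) = -0.36%.
2020: real = 6766.3/1.212 = 5582.76; growth vs 2019 (5308.34) = 5.17%.
2021: real = 7611.0/1.222 = 6228.31; growth vs 2020 (5582.76) = 11.56%.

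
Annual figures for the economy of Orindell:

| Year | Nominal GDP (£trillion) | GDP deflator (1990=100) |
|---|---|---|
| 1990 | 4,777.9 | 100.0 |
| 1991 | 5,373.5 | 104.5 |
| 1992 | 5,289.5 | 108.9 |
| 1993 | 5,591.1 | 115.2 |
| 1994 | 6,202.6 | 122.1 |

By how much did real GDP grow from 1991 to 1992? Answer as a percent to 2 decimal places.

-5.54%

Real GDP 1991 = 5373.5/1.045 = 5142.11.
Real GDP 1992 = 5289.5/1.089 = 4857.21.
Change = 4857.21/5142.11 − 1 = -0.0554.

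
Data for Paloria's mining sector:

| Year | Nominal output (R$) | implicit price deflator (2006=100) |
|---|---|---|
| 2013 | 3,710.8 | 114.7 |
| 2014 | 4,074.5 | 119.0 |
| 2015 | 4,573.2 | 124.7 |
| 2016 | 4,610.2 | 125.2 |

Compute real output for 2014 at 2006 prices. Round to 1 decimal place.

Real output 2014 = 4074.5 / 1.190 = 3423.95.

R$3,423.9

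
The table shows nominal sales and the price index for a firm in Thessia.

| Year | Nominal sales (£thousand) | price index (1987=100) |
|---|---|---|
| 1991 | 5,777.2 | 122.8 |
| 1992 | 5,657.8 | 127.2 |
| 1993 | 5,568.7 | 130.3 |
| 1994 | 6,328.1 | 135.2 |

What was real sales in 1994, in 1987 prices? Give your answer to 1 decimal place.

Real sales 1994 = 6328.1 / 1.352 = 4680.55.

£4,680.5 thousand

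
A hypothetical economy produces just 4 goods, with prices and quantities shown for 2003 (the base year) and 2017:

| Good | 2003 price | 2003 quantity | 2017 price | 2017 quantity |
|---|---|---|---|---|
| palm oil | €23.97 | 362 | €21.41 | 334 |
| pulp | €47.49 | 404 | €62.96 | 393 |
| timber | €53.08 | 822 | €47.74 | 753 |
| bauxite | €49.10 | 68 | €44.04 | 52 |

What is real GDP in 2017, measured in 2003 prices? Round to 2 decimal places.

€69191.99

Real GDP 2017 = Σ (p_2003 × q_2017) = 23.97·334 + 47.49·393 + 53.08·753 + 49.10·52 = 69191.99.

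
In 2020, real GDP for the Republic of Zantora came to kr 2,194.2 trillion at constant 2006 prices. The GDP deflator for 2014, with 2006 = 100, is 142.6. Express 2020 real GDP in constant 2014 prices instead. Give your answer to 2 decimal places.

kr 3,128.93 trillion

Real GDP in 2014 prices = Real GDP in 2006 prices × (P_2014/P_2006) = 2194.2 × 1.426 = 3128.93.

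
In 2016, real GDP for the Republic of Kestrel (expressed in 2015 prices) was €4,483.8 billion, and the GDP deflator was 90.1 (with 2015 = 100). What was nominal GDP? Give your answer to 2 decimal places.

€4,039.90 billion

Nominal GDP = Real × (GDP deflator/100) = 4483.8 × 0.901 = 4039.90.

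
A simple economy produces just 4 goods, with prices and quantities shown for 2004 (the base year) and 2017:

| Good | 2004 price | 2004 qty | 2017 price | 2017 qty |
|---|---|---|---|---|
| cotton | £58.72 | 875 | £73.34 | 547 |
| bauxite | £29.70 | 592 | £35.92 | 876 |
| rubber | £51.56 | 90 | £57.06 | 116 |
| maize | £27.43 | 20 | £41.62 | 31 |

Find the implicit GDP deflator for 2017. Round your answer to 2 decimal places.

122.36

Nominal GDP 2017 = 73.34·547 + 35.92·876 + 57.06·116 + 41.62·31 = 79492.08.
Real GDP 2017 (at 2004 prices) = 58.72·547 + 29.70·876 + 51.56·116 + 27.43·31 = 64968.33.
Deflator = Nominal/Real × 100 = 79492.08/64968.33 × 100 = 122.355.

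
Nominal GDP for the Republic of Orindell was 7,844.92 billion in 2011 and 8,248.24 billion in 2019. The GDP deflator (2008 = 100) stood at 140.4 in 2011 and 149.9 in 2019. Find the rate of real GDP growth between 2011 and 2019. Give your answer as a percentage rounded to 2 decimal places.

Real GDP 2011 = 7844.92 / 1.404 = 5587.55.
Real GDP 2019 = 8248.24 / 1.499 = 5502.49.
Real growth = 5502.49 / 5587.55 − 1 = -0.0152.

-1.52%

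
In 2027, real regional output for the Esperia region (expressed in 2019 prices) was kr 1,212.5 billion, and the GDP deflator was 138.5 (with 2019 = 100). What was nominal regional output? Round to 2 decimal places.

kr 1,679.31 billion

Nominal regional output = Real × (GDP deflator/100) = 1212.5 × 1.385 = 1679.31.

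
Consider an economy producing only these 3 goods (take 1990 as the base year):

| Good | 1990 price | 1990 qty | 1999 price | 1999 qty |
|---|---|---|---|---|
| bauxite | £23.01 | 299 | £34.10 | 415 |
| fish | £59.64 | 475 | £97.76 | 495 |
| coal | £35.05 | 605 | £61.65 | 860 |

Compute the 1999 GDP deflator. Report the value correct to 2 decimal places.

Nominal GDP 1999 = 34.10·415 + 97.76·495 + 61.65·860 = 115561.70.
Real GDP 1999 (at 1990 prices) = 23.01·415 + 59.64·495 + 35.05·860 = 69213.95.
Deflator = Nominal/Real × 100 = 115561.70/69213.95 × 100 = 166.963.

166.96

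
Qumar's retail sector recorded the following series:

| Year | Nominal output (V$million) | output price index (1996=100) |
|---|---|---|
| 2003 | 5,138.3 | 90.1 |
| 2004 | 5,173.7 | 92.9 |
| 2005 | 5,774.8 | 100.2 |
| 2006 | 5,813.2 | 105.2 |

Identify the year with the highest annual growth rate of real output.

2004: real = 5173.7/0.929 = 5569.11; growth vs 2003 (5702.89) = -2.35%.
2005: real = 5774.8/1.002 = 5763.27; growth vs 2004 (5569.11) = 3.49%.
2006: real = 5813.2/1.052 = 5525.86; growth vs 2005 (5763.27) = -4.12%.

2005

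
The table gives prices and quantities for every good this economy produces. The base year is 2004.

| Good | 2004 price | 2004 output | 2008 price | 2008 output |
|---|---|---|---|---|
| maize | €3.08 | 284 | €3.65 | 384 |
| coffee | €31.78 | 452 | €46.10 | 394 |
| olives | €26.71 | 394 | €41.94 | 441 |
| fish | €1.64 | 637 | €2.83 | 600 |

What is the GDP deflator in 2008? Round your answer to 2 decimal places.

150.22

Nominal GDP 2008 = 3.65·384 + 46.10·394 + 41.94·441 + 2.83·600 = 39758.54.
Real GDP 2008 (at 2004 prices) = 3.08·384 + 31.78·394 + 26.71·441 + 1.64·600 = 26467.15.
Deflator = Nominal/Real × 100 = 39758.54/26467.15 × 100 = 150.218.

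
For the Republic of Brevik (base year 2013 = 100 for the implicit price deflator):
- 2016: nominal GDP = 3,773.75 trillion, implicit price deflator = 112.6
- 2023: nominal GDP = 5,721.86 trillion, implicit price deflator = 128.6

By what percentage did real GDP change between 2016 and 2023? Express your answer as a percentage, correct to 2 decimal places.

32.76%

Deflate each year: 2016 → 3773.75/1.126 = 3351.47; 2023 → 5721.86/1.286 = 4449.35.
So real GDP changed by 4449.35/3351.47 − 1 = 0.3276, i.e. 32.76%.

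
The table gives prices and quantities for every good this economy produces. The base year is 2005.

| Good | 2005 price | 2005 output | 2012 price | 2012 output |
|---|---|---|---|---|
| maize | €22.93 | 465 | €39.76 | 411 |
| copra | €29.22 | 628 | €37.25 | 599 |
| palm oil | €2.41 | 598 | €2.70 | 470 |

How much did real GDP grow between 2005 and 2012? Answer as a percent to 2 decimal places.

Real GDP 2005 = Nominal GDP 2005 = 22.93·465 + 29.22·628 + 2.41·598 = 30453.79.
Real GDP 2012 (at 2005 prices) = 22.93·411 + 29.22·599 + 2.41·470 = 28059.71.
Real growth = 28059.71/30453.79 − 1 = -0.0786.

-7.86%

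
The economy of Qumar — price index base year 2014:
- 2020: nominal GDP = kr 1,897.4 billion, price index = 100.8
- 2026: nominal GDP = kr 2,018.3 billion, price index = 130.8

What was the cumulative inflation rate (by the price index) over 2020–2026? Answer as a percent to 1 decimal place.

29.8%

Price-level change = 130.8 / 100.8 − 1 = 0.2976.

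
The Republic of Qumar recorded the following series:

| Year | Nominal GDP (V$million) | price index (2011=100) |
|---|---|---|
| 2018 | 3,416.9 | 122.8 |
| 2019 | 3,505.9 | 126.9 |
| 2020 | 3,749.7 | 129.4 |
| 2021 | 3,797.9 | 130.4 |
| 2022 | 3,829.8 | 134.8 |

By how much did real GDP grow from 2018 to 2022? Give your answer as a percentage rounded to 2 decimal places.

Real GDP 2018 = 3416.9/1.228 = 2782.49.
Real GDP 2022 = 3829.8/1.348 = 2841.10.
Change = 2841.10/2782.49 − 1 = 0.0211.

2.11%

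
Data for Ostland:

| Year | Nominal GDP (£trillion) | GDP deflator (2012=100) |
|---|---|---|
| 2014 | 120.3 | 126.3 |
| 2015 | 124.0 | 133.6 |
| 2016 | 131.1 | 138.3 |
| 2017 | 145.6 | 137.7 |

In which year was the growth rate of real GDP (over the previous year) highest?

2017

2015: real = 124.0/1.336 = 92.81; growth vs 2014 (95.25) = -2.56%.
2016: real = 131.1/1.383 = 94.79; growth vs 2015 (92.81) = 2.13%.
2017: real = 145.6/1.377 = 105.74; growth vs 2016 (94.79) = 11.55%.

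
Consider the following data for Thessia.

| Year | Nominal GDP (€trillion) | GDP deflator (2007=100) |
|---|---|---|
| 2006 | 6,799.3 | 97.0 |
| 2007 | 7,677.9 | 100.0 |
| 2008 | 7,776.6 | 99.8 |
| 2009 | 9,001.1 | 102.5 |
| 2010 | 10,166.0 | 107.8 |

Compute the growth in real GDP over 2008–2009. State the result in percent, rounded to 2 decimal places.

Real GDP 2008 = 7776.6/0.998 = 7792.18.
Real GDP 2009 = 9001.1/1.025 = 8781.56.
Change = 8781.56/7792.18 − 1 = 0.1270.

12.70%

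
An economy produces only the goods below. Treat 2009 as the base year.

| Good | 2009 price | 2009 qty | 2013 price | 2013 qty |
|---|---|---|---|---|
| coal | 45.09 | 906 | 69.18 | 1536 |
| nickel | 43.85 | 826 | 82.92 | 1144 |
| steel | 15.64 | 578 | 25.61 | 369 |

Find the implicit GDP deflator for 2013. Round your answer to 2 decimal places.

168.20

Nominal GDP 2013 = 69.18·1536 + 82.92·1144 + 25.61·369 = 210571.05.
Real GDP 2013 (at 2009 prices) = 45.09·1536 + 43.85·1144 + 15.64·369 = 125193.80.
Deflator = Nominal/Real × 100 = 210571.05/125193.80 × 100 = 168.196.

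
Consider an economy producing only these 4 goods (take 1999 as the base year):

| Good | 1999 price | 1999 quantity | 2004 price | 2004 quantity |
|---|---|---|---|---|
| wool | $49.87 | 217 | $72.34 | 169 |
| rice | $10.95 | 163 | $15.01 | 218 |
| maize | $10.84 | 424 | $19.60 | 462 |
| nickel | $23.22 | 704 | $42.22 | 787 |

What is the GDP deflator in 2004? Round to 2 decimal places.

Nominal GDP 2004 = 72.34·169 + 15.01·218 + 19.60·462 + 42.22·787 = 57779.98.
Real GDP 2004 (at 1999 prices) = 49.87·169 + 10.95·218 + 10.84·462 + 23.22·787 = 34097.35.
Deflator = Nominal/Real × 100 = 57779.98/34097.35 × 100 = 169.456.

169.46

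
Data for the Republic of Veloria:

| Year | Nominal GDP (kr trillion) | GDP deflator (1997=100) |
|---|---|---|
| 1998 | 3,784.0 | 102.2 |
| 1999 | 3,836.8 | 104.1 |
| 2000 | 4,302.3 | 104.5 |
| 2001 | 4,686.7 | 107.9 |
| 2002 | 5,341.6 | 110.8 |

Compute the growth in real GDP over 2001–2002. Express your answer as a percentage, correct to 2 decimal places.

10.99%

Real GDP 2001 = 4686.7/1.079 = 4343.56.
Real GDP 2002 = 5341.6/1.108 = 4820.94.
Change = 4820.94/4343.56 − 1 = 0.1099.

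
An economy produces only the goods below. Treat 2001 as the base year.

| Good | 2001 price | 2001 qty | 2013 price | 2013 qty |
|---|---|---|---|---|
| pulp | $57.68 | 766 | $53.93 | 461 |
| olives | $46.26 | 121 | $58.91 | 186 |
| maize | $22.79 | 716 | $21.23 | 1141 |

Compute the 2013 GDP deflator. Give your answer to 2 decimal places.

Nominal GDP 2013 = 53.93·461 + 58.91·186 + 21.23·1141 = 60042.42.
Real GDP 2013 (at 2001 prices) = 57.68·461 + 46.26·186 + 22.79·1141 = 61198.23.
Deflator = Nominal/Real × 100 = 60042.42/61198.23 × 100 = 98.111.

98.11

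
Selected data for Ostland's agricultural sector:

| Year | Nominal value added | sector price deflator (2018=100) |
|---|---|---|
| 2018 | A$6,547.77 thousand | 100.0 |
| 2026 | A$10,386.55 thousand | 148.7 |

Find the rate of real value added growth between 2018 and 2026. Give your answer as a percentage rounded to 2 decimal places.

6.68%

Real value added 2018 = 6547.77 / 1.000 = 6547.77.
Real value added 2026 = 10386.55 / 1.487 = 6984.90.
Real growth = 6984.90 / 6547.77 − 1 = 0.0668.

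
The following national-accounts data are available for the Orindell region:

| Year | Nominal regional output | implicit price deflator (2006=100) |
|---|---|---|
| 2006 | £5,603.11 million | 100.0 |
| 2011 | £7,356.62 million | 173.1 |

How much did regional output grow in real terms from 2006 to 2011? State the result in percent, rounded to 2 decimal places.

-24.15%

Deflate each year: 2006 → 5603.11/1.000 = 5603.11; 2011 → 7356.62/1.731 = 4249.92.
So real regional output changed by 4249.92/5603.11 − 1 = -0.2415, i.e. -24.15%.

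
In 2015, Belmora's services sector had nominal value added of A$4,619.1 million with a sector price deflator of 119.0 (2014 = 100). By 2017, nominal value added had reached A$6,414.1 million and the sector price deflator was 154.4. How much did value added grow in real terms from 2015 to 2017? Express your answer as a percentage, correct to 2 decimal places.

Deflate each year: 2015 → 4619.1/1.190 = 3881.60; 2017 → 6414.1/1.544 = 4154.21.
So real value added changed by 4154.21/3881.60 − 1 = 0.0702, i.e. 7.02%.

7.02%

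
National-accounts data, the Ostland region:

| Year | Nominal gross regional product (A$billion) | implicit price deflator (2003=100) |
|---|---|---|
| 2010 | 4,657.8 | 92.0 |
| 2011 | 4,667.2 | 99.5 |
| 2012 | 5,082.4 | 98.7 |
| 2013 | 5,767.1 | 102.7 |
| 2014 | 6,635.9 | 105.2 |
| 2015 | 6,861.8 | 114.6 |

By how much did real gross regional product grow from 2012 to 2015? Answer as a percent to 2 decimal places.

16.28%

Real gross regional product 2012 = 5082.4/0.987 = 5149.34.
Real gross regional product 2015 = 6861.8/1.146 = 5987.61.
Change = 5987.61/5149.34 − 1 = 0.1628.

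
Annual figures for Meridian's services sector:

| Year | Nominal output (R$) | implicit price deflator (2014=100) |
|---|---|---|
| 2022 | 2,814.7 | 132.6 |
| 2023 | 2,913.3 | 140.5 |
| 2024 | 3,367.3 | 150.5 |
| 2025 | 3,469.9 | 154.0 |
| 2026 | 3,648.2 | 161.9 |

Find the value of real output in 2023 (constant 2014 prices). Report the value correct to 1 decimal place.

Real output 2023 = 2913.3 / 1.405 = 2073.52.

R$2,073.5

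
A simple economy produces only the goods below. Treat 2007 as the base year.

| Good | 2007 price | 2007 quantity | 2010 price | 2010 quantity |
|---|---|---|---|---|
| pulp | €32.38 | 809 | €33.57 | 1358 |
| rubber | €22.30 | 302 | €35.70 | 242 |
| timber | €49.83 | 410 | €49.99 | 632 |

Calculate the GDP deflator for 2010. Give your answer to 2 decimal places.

106.13

Nominal GDP 2010 = 33.57·1358 + 35.70·242 + 49.99·632 = 85821.14.
Real GDP 2010 (at 2007 prices) = 32.38·1358 + 22.30·242 + 49.83·632 = 80861.20.
Deflator = Nominal/Real × 100 = 85821.14/80861.20 × 100 = 106.134.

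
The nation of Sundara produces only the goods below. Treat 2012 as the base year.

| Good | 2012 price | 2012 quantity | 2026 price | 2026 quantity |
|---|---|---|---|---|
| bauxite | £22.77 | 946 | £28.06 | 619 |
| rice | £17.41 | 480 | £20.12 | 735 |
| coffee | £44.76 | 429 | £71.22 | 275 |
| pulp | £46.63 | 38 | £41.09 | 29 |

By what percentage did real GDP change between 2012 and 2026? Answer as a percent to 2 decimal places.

-20.28%

Real GDP 2012 = Nominal GDP 2012 = 22.77·946 + 17.41·480 + 44.76·429 + 46.63·38 = 50871.20.
Real GDP 2026 (at 2012 prices) = 22.77·619 + 17.41·735 + 44.76·275 + 46.63·29 = 40552.25.
Real growth = 40552.25/50871.20 − 1 = -0.2028.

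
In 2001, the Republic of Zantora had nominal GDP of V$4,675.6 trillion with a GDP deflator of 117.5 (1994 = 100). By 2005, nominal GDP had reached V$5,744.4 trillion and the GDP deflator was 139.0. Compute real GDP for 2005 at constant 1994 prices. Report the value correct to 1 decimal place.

V$4,132.7 trillion

Real GDP = Nominal / (GDP deflator/100) = 5744.4 / 1.390 = 4132.66.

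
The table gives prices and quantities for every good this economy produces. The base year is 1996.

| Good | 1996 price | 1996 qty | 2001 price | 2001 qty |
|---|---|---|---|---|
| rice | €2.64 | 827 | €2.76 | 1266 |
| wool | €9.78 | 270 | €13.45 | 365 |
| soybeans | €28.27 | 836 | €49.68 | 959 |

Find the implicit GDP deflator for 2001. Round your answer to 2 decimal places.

Nominal GDP 2001 = 2.76·1266 + 13.45·365 + 49.68·959 = 56046.53.
Real GDP 2001 (at 1996 prices) = 2.64·1266 + 9.78·365 + 28.27·959 = 34022.87.
Deflator = Nominal/Real × 100 = 56046.53/34022.87 × 100 = 164.732.

164.73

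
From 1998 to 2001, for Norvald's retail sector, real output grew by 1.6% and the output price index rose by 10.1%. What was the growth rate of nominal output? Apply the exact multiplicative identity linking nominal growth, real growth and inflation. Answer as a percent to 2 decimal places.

(1 + g_nom) = (1 + g_real)(1 + π) = 1.0160 × 1.1010 = 1.11862.

11.86%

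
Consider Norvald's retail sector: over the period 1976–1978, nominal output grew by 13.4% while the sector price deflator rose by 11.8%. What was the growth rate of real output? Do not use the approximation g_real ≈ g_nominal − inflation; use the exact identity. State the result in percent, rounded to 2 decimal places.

(1 + g_nom) = (1 + g_real)(1 + π), so g_real = 1.1340 / 1.1180 − 1 = 0.01431.

1.43%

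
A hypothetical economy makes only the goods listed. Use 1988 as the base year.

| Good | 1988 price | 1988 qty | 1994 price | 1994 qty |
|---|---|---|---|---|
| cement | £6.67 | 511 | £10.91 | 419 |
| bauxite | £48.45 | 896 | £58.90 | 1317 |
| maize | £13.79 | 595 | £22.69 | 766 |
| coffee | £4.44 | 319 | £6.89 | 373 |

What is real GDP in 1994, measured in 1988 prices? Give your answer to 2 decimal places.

Real GDP 1994 = Σ (p_1988 × q_1994) = 6.67·419 + 48.45·1317 + 13.79·766 + 4.44·373 = 78822.64.

£78822.64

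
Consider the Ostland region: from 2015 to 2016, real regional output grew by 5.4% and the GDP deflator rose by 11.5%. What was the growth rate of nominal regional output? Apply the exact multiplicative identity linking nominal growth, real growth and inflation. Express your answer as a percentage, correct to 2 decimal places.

(1 + g_nom) = (1 + g_real)(1 + π) = 1.0540 × 1.1150 = 1.17521.

17.52%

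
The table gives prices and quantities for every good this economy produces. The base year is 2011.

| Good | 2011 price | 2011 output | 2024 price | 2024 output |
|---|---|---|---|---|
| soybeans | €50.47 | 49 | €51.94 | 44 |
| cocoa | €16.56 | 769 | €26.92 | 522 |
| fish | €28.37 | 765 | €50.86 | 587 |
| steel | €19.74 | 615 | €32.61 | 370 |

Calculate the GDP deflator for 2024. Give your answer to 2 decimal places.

Nominal GDP 2024 = 51.94·44 + 26.92·522 + 50.86·587 + 32.61·370 = 58258.12.
Real GDP 2024 (at 2011 prices) = 50.47·44 + 16.56·522 + 28.37·587 + 19.74·370 = 34821.99.
Deflator = Nominal/Real × 100 = 58258.12/34821.99 × 100 = 167.303.

167.30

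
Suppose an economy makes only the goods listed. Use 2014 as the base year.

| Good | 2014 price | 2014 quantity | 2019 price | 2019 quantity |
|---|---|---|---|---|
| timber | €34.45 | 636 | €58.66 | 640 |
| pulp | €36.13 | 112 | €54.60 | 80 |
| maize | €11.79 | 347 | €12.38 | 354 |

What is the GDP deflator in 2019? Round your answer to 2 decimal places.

159.02

Nominal GDP 2019 = 58.66·640 + 54.60·80 + 12.38·354 = 46292.92.
Real GDP 2019 (at 2014 prices) = 34.45·640 + 36.13·80 + 11.79·354 = 29112.06.
Deflator = Nominal/Real × 100 = 46292.92/29112.06 × 100 = 159.016.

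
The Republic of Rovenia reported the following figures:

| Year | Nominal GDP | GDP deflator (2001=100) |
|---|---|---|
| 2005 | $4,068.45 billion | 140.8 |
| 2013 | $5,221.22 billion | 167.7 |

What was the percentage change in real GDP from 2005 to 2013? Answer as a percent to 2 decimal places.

Deflate each year: 2005 → 4068.45/1.408 = 2889.52; 2013 → 5221.22/1.677 = 3113.43.
So real GDP changed by 3113.43/2889.52 − 1 = 0.0775, i.e. 7.75%.

7.75%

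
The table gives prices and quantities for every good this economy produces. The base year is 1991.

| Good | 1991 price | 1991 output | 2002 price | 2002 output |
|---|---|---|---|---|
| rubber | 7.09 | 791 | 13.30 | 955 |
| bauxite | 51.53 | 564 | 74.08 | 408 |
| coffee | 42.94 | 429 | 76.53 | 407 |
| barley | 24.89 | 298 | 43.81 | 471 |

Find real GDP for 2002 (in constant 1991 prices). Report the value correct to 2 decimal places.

56994.96

Real GDP 2002 = Σ (p_1991 × q_2002) = 7.09·955 + 51.53·408 + 42.94·407 + 24.89·471 = 56994.96.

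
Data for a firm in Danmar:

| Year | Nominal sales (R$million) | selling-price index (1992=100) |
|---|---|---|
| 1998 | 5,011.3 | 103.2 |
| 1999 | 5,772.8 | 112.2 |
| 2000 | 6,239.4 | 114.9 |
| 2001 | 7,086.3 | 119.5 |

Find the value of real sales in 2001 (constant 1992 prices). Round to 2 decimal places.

R$5,929.96 million

Real sales 2001 = 7086.3 / 1.195 = 5929.96.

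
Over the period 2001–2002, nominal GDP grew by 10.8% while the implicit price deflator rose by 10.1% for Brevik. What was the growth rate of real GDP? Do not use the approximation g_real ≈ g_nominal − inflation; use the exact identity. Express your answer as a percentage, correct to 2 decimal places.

(1 + g_nom) = (1 + g_real)(1 + π), so g_real = 1.1080 / 1.1010 − 1 = 0.00636.

0.64%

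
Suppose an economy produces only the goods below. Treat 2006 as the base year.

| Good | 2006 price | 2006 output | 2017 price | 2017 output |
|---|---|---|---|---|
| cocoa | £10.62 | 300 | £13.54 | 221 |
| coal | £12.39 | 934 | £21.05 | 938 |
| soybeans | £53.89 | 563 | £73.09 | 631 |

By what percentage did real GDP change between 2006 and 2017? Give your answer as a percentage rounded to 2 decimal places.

Real GDP 2006 = Nominal GDP 2006 = 10.62·300 + 12.39·934 + 53.89·563 = 45098.33.
Real GDP 2017 (at 2006 prices) = 10.62·221 + 12.39·938 + 53.89·631 = 47973.43.
Real growth = 47973.43/45098.33 − 1 = 0.0638.

6.38%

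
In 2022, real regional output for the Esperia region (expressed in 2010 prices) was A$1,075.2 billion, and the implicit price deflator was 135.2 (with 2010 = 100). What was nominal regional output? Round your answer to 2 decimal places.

Nominal regional output = Real × (implicit price deflator/100) = 1075.2 × 1.352 = 1453.67.

A$1,453.67 billion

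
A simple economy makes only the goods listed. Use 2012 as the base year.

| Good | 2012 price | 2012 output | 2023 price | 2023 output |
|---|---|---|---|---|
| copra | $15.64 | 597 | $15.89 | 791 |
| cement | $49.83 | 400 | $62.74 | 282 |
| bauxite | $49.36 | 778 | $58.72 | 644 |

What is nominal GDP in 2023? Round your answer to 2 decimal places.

$68077.35

Nominal GDP 2023 = Σ (p_2023 × q_2023) = 15.89·791 + 62.74·282 + 58.72·644 = 68077.35.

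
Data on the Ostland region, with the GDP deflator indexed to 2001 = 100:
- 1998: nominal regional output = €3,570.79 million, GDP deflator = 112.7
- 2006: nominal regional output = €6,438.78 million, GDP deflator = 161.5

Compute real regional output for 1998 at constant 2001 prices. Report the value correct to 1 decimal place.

Real regional output = Nominal / (GDP deflator/100) = 3570.79 / 1.127 = 3168.40.

€3,168.4 million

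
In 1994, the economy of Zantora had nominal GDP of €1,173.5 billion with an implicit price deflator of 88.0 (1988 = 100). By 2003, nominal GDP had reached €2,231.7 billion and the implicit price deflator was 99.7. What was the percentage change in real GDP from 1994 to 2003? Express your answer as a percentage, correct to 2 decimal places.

67.86%

Real GDP 1994 = 1173.5 / 0.880 = 1333.52.
Real GDP 2003 = 2231.7 / 0.997 = 2238.42.
Real growth = 2238.42 / 1333.52 − 1 = 0.6786.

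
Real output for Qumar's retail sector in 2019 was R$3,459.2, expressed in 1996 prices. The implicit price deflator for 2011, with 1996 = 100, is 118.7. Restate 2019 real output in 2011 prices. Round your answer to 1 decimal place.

Real output in 2011 prices = Real output in 1996 prices × (P_2011/P_1996) = 3459.2 × 1.187 = 4106.07.

R$4,106.1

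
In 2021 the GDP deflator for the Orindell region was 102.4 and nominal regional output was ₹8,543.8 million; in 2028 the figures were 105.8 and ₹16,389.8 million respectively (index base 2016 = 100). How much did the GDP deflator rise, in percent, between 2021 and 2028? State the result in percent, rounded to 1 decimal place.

Price-level change = 105.8 / 102.4 − 1 = 0.0332.

3.3%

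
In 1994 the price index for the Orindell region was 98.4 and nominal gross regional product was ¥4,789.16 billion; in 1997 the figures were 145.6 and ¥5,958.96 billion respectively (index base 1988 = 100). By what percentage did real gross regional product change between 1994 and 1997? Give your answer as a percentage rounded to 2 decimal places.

-15.91%

Real gross regional product 1994 = 4789.16 / 0.984 = 4867.03.
Real gross regional product 1997 = 5958.96 / 1.456 = 4092.69.
Real growth = 4092.69 / 4867.03 − 1 = -0.1591.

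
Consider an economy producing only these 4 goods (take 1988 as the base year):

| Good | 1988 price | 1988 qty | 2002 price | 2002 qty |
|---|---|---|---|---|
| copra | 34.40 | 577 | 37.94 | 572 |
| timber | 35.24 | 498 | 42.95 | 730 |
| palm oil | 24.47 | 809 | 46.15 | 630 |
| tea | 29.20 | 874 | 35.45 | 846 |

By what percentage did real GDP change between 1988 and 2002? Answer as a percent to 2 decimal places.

Real GDP 1988 = Nominal GDP 1988 = 34.40·577 + 35.24·498 + 24.47·809 + 29.20·874 = 82715.35.
Real GDP 2002 (at 1988 prices) = 34.40·572 + 35.24·730 + 24.47·630 + 29.20·846 = 85521.30.
Real growth = 85521.30/82715.35 − 1 = 0.0339.

3.39%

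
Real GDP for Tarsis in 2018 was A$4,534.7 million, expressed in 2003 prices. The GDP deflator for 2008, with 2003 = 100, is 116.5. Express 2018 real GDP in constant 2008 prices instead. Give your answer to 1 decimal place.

A$5,282.9 million

Real GDP in 2008 prices = Real GDP in 2003 prices × (P_2008/P_2003) = 4534.7 × 1.165 = 5282.93.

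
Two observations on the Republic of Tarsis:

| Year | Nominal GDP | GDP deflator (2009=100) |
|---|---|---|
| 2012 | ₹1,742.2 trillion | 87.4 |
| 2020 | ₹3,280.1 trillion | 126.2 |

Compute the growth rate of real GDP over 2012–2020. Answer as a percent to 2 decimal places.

30.39%

Deflate each year: 2012 → 1742.2/0.874 = 1993.36; 2020 → 3280.1/1.262 = 2599.13.
So real GDP changed by 2599.13/1993.36 − 1 = 0.3039, i.e. 30.39%.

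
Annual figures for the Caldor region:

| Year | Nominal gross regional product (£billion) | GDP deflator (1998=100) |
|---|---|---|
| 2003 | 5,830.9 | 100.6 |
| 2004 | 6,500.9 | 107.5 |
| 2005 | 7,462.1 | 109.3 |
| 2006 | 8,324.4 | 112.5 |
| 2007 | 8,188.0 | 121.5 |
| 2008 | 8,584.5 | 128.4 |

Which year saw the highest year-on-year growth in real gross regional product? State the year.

2004: real = 6500.9/1.075 = 6047.35; growth vs 2003 (5796.12) = 4.33%.
2005: real = 7462.1/1.093 = 6827.17; growth vs 2004 (6047.35) = 12.90%.
2006: real = 8324.4/1.125 = 7399.47; growth vs 2005 (6827.17) = 8.38%.
2007: real = 8188.0/1.215 = 6739.09; growth vs 2006 (7399.47) = -8.92%.
2008: real = 8584.5/1.284 = 6685.75; growth vs 2007 (6739.09) = -0.79%.

2005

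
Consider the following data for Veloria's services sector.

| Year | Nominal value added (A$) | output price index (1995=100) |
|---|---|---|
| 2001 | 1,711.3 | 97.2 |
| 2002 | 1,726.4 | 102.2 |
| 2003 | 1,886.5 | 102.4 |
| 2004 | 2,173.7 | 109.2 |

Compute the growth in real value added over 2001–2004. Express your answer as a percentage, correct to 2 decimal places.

13.06%

Real value added 2001 = 1711.3/0.972 = 1760.60.
Real value added 2004 = 2173.7/1.092 = 1990.57.
Change = 1990.57/1760.60 − 1 = 0.1306.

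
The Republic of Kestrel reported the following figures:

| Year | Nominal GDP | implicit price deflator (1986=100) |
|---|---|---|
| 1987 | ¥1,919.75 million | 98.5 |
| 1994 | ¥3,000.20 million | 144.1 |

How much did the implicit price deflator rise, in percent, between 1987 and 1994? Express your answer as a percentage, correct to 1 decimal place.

Price-level change = 144.1 / 98.5 − 1 = 0.4629.

46.3%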